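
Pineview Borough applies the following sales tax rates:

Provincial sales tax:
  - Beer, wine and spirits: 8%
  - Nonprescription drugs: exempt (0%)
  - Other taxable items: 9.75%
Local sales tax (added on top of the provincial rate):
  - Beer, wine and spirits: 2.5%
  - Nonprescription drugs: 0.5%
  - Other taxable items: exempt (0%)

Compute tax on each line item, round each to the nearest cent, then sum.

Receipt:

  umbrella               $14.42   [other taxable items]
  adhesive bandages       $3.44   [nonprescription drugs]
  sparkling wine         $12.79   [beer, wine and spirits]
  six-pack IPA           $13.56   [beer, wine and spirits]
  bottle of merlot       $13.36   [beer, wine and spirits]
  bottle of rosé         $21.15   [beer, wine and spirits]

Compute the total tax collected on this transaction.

Umbrella $14.42: other taxable items → 9.75% + 0% local = 9.75% → $1.41
Adhesive bandages $3.44: nonprescription drugs → 0% + 0.5% local = 0.5% → $0.02
Sparkling wine $12.79: beer, wine and spirits → 8% + 2.5% local = 10.5% → $1.34
Six-pack IPA $13.56: beer, wine and spirits → 8% + 2.5% local = 10.5% → $1.42
Bottle of merlot $13.36: beer, wine and spirits → 8% + 2.5% local = 10.5% → $1.40
Bottle of rosé $21.15: beer, wine and spirits → 8% + 2.5% local = 10.5% → $2.22
Total tax = $1.41 + $0.02 + $1.34 + $1.42 + $1.40 + $2.22 = $7.81

$7.81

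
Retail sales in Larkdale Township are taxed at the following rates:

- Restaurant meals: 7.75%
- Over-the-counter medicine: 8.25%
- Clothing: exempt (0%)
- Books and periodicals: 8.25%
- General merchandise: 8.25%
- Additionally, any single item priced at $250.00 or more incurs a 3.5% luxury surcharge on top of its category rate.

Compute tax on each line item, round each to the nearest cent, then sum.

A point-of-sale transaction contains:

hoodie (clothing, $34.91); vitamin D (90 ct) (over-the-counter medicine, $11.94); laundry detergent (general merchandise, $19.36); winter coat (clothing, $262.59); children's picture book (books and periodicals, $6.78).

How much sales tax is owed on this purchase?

$12.34

Hoodie $34.91: clothing → 0% → $0.00
Vitamin D (90 ct) $11.94: over-the-counter medicine → 8.25% → $0.99
Laundry detergent $19.36: general merchandise → 8.25% → $1.60
Winter coat $262.59: clothing → 0% + 3.5% surcharge = 3.5% → $9.19
Children's picture book $6.78: books and periodicals → 8.25% → $0.56
Total tax = $0.99 + $1.60 + $9.19 + $0.56 = $12.34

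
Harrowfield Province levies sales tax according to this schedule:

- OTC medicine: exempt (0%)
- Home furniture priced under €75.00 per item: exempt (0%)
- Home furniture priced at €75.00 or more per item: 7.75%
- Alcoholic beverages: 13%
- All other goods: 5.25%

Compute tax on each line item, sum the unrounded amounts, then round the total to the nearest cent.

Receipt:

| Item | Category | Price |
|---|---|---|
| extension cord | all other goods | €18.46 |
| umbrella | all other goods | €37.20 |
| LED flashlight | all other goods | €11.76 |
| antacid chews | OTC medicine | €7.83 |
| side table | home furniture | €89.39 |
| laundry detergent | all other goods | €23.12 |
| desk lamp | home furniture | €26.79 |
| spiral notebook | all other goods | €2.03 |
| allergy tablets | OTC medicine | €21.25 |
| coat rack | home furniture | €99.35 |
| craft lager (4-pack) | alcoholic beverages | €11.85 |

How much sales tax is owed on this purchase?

Extension cord €18.46: all other goods → 5.25% → €0.96915
Umbrella €37.20: all other goods → 5.25% → €1.953
LED flashlight €11.76: all other goods → 5.25% → €0.6174
Antacid chews €7.83: OTC medicine → 0% → €0.00
Side table €89.39: home furniture, €75.00 or more → 7.75% → €6.927725
Laundry detergent €23.12: all other goods → 5.25% → €1.2138
Desk lamp €26.79: home furniture, under €75.00 → 0% → €0.00
Spiral notebook €2.03: all other goods → 5.25% → €0.106575
Allergy tablets €21.25: OTC medicine → 0% → €0.00
Coat rack €99.35: home furniture, €75.00 or more → 7.75% → €7.699625
Craft lager (4-pack) €11.85: alcoholic beverages → 13% → €1.5405
Unrounded tax sum = €21.027775 → €21.03

€21.03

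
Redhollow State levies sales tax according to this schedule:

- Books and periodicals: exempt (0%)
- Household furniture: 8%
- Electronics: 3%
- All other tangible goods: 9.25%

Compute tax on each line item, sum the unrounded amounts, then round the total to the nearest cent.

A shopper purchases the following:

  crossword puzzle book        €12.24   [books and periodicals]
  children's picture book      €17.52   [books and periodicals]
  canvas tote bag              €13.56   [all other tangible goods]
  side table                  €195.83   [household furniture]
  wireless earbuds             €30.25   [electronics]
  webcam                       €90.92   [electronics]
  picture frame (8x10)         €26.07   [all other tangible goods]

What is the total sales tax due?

€22.97

Crossword puzzle book €12.24: books and periodicals → 0% → €0.00
Children's picture book €17.52: books and periodicals → 0% → €0.00
Canvas tote bag €13.56: all other tangible goods → 9.25% → €1.2543
Side table €195.83: household furniture → 8% → €15.6664
Wireless earbuds €30.25: electronics → 3% → €0.9075
Webcam €90.92: electronics → 3% → €2.7276
Picture frame (8x10) €26.07: all other tangible goods → 9.25% → €2.411475
Unrounded tax sum = €22.967275 → €22.97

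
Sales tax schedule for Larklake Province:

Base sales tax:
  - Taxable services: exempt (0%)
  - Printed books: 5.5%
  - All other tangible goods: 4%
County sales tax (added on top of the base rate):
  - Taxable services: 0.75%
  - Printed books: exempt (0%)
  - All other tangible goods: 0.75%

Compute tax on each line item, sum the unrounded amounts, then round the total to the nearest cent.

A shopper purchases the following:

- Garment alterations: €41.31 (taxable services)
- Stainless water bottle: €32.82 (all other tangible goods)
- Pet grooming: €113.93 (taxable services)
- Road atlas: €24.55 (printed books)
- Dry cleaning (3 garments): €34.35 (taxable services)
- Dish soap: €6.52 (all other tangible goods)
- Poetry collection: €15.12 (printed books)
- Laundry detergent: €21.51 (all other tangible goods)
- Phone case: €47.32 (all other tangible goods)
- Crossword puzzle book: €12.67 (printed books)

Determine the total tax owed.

Garment alterations €41.31: taxable services → 0% + 0.75% county = 0.75% → €0.309825
Stainless water bottle €32.82: all other tangible goods → 4% + 0.75% county = 4.75% → €1.55895
Pet grooming €113.93: taxable services → 0% + 0.75% county = 0.75% → €0.854475
Road atlas €24.55: printed books → 5.5% + 0% county = 5.5% → €1.35025
Dry cleaning (3 garments) €34.35: taxable services → 0% + 0.75% county = 0.75% → €0.257625
Dish soap €6.52: all other tangible goods → 4% + 0.75% county = 4.75% → €0.3097
Poetry collection €15.12: printed books → 5.5% + 0% county = 5.5% → €0.8316
Laundry detergent €21.51: all other tangible goods → 4% + 0.75% county = 4.75% → €1.021725
Phone case €47.32: all other tangible goods → 4% + 0.75% county = 4.75% → €2.2477
Crossword puzzle book €12.67: printed books → 5.5% + 0% county = 5.5% → €0.69685
Unrounded tax sum = €9.4387 → €9.44

€9.44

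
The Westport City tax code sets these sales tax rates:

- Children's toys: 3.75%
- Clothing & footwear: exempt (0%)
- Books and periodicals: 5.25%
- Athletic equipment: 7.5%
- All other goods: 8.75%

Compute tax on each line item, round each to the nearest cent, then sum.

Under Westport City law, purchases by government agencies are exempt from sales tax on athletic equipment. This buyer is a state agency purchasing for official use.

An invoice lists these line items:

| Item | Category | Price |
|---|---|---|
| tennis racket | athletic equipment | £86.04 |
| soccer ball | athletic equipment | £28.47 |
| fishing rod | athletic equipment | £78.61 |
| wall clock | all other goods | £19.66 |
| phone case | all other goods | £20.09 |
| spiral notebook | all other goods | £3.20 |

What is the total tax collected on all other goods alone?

Wall clock £19.66: all other goods → 8.75% → £1.72
Phone case £20.09: all other goods → 8.75% → £1.76
Spiral notebook £3.20: all other goods → 8.75% → £0.28
Tax on all other goods = £1.72 + £1.76 + £0.28 = £3.76

£3.76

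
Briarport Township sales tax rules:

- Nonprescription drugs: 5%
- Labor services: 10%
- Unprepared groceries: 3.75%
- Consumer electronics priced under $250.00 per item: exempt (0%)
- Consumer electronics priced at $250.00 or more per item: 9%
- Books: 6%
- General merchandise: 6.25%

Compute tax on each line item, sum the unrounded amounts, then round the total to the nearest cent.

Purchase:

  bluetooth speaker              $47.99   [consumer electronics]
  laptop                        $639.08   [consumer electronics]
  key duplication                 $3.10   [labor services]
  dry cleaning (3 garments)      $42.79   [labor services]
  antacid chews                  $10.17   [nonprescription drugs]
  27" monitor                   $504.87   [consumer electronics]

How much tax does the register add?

Bluetooth speaker $47.99: consumer electronics, under $250.00 → 0% → $0.00
Laptop $639.08: consumer electronics, $250.00 or more → 9% → $57.5172
Key duplication $3.10: labor services → 10% → $0.31
Dry cleaning (3 garments) $42.79: labor services → 10% → $4.279
Antacid chews $10.17: nonprescription drugs → 5% → $0.5085
27" monitor $504.87: consumer electronics, $250.00 or more → 9% → $45.4383
Unrounded tax sum = $108.053 → $108.05

$108.05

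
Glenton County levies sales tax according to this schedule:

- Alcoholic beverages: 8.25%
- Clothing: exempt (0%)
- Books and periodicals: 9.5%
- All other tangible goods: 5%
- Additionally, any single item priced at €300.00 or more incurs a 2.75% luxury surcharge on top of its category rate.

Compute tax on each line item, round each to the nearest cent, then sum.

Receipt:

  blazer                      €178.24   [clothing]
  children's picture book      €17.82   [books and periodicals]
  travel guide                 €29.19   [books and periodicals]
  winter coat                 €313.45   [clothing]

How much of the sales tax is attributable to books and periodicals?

€4.46

Children's picture book €17.82: books and periodicals → 9.5% → €1.69
Travel guide €29.19: books and periodicals → 9.5% → €2.77
Tax on books and periodicals = €1.69 + €2.77 = €4.46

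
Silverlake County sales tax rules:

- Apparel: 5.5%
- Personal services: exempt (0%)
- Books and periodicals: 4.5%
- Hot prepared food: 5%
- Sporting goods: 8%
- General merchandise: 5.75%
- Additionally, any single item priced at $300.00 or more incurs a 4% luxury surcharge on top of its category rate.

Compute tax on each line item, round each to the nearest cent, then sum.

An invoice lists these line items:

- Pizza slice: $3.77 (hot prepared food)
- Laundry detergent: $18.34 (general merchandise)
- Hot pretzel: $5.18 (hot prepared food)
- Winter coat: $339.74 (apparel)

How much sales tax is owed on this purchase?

Pizza slice $3.77: hot prepared food → 5% → $0.19
Laundry detergent $18.34: general merchandise → 5.75% → $1.05
Hot pretzel $5.18: hot prepared food → 5% → $0.26
Winter coat $339.74: apparel → 5.5% + 4% surcharge = 9.5% → $32.28
Total tax = $0.19 + $1.05 + $0.26 + $32.28 = $33.78

$33.78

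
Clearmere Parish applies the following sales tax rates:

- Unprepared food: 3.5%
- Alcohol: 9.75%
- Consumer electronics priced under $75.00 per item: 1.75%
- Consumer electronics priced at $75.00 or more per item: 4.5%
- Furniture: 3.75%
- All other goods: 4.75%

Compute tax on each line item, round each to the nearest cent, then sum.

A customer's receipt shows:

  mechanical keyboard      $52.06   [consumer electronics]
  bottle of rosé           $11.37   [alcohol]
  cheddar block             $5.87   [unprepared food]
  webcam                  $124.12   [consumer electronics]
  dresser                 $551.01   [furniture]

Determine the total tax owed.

Mechanical keyboard $52.06: consumer electronics, under $75.00 → 1.75% → $0.91
Bottle of rosé $11.37: alcohol → 9.75% → $1.11
Cheddar block $5.87: unprepared food → 3.5% → $0.21
Webcam $124.12: consumer electronics, $75.00 or more → 4.5% → $5.59
Dresser $551.01: furniture → 3.75% → $20.66
Total tax = $0.91 + $1.11 + $0.21 + $5.59 + $20.66 = $28.48

$28.48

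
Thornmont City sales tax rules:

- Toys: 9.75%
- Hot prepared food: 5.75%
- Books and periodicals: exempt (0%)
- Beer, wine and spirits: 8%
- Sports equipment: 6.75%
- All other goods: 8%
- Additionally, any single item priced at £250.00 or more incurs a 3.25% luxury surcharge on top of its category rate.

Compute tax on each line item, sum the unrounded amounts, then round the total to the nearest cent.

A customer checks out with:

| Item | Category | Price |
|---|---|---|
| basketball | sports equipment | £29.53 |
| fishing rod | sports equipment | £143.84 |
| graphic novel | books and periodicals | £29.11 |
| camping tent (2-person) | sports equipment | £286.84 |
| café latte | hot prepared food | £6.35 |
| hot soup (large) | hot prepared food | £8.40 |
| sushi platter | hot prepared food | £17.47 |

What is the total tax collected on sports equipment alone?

Basketball £29.53: sports equipment → 6.75% → £1.993275
Fishing rod £143.84: sports equipment → 6.75% → £9.7092
Camping tent (2-person) £286.84: sports equipment → 6.75% + 3.25% surcharge = 10% → £28.684
Tax on sports equipment: unrounded sum = £40.386475 → £40.39

£40.39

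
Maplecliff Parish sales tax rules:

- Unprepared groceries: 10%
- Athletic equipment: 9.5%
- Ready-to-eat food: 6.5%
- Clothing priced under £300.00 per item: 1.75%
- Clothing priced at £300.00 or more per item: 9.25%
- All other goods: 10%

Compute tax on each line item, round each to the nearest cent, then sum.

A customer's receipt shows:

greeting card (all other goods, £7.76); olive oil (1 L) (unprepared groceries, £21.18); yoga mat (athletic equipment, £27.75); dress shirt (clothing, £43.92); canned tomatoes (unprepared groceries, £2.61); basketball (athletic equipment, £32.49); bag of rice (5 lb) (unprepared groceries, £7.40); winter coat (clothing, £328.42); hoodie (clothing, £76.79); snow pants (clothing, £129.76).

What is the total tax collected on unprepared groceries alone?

Olive oil (1 L) £21.18: unprepared groceries → 10% → £2.12
Canned tomatoes £2.61: unprepared groceries → 10% → £0.26
Bag of rice (5 lb) £7.40: unprepared groceries → 10% → £0.74
Tax on unprepared groceries = £2.12 + £0.26 + £0.74 = £3.12

£3.12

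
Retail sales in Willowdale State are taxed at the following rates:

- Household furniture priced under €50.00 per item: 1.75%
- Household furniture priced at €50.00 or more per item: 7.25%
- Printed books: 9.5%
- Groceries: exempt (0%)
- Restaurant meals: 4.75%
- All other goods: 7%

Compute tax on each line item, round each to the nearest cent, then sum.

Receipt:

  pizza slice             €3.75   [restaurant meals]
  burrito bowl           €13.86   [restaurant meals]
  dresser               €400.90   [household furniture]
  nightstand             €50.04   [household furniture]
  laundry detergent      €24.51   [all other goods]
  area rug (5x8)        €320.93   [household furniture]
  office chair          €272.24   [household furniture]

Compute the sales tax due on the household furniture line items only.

Dresser €400.90: household furniture, €50.00 or more → 7.25% → €29.07
Nightstand €50.04: household furniture, €50.00 or more → 7.25% → €3.63
Area rug (5x8) €320.93: household furniture, €50.00 or more → 7.25% → €23.27
Office chair €272.24: household furniture, €50.00 or more → 7.25% → €19.74
Tax on household furniture = €29.07 + €3.63 + €23.27 + €19.74 = €75.71

€75.71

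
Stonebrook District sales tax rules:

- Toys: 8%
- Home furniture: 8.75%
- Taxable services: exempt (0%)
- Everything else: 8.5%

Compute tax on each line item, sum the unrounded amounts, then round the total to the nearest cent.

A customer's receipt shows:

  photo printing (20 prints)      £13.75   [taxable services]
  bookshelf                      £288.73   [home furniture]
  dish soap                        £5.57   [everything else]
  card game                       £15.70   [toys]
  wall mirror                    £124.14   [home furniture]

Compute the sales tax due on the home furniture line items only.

£36.13

Bookshelf £288.73: home furniture → 8.75% → £25.263875
Wall mirror £124.14: home furniture → 8.75% → £10.86225
Tax on home furniture: unrounded sum = £36.126125 → £36.13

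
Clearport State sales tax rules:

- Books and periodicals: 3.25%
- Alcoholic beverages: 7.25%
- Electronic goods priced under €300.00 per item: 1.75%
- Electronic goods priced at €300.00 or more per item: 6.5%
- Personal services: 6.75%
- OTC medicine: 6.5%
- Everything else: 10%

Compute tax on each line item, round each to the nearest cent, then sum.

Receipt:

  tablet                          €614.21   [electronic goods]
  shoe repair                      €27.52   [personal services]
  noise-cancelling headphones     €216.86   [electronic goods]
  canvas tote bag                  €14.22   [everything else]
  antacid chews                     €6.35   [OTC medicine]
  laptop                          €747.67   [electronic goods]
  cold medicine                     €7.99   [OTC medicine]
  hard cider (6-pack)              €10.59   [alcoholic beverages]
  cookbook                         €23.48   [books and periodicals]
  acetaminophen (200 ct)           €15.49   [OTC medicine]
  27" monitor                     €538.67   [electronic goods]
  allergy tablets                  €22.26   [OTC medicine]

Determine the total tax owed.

Tablet €614.21: electronic goods, €300.00 or more → 6.5% → €39.92
Shoe repair €27.52: personal services → 6.75% → €1.86
Noise-cancelling headphones €216.86: electronic goods, under €300.00 → 1.75% → €3.80
Canvas tote bag €14.22: everything else → 10% → €1.42
Antacid chews €6.35: OTC medicine → 6.5% → €0.41
Laptop €747.67: electronic goods, €300.00 or more → 6.5% → €48.60
Cold medicine €7.99: OTC medicine → 6.5% → €0.52
Hard cider (6-pack) €10.59: alcoholic beverages → 7.25% → €0.77
Cookbook €23.48: books and periodicals → 3.25% → €0.76
Acetaminophen (200 ct) €15.49: OTC medicine → 6.5% → €1.01
27" monitor €538.67: electronic goods, €300.00 or more → 6.5% → €35.01
Allergy tablets €22.26: OTC medicine → 6.5% → €1.45
Total tax = €39.92 + €1.86 + €3.80 + €1.42 + €0.41 + €48.60 + €0.52 + €0.77 + €0.76 + €1.01 + €35.01 + €1.45 = €135.53

€135.53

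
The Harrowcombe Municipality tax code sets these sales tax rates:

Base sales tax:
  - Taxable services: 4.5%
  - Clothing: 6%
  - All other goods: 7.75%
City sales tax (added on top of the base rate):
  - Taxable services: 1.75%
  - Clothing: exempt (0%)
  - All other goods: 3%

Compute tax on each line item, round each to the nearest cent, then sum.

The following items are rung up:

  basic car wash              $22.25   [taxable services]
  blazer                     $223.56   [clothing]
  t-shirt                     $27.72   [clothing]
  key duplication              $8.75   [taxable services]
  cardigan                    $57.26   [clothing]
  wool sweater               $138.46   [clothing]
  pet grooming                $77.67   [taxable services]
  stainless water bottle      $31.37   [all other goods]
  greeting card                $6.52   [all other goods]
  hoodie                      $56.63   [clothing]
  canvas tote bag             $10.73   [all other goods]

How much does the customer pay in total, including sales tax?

Basic car wash $22.25: taxable services → 4.5% + 1.75% city = 6.25% → $1.39
Blazer $223.56: clothing → 6% + 0% city = 6% → $13.41
T-shirt $27.72: clothing → 6% + 0% city = 6% → $1.66
Key duplication $8.75: taxable services → 4.5% + 1.75% city = 6.25% → $0.55
Cardigan $57.26: clothing → 6% + 0% city = 6% → $3.44
Wool sweater $138.46: clothing → 6% + 0% city = 6% → $8.31
Pet grooming $77.67: taxable services → 4.5% + 1.75% city = 6.25% → $4.85
Stainless water bottle $31.37: all other goods → 7.75% + 3% city = 10.75% → $3.37
Greeting card $6.52: all other goods → 7.75% + 3% city = 10.75% → $0.70
Hoodie $56.63: clothing → 6% + 0% city = 6% → $3.40
Canvas tote bag $10.73: all other goods → 7.75% + 3% city = 10.75% → $1.15
Subtotal = $660.92; tax = $42.23; total due = $703.15

$703.15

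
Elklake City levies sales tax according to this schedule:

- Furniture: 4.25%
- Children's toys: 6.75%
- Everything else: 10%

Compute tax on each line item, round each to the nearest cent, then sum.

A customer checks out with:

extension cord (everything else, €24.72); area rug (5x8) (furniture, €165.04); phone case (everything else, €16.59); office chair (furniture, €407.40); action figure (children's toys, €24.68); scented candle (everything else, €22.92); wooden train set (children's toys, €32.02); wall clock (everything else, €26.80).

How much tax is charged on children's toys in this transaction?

€3.83

Action figure €24.68: children's toys → 6.75% → €1.67
Wooden train set €32.02: children's toys → 6.75% → €2.16
Tax on children's toys = €1.67 + €2.16 = €3.83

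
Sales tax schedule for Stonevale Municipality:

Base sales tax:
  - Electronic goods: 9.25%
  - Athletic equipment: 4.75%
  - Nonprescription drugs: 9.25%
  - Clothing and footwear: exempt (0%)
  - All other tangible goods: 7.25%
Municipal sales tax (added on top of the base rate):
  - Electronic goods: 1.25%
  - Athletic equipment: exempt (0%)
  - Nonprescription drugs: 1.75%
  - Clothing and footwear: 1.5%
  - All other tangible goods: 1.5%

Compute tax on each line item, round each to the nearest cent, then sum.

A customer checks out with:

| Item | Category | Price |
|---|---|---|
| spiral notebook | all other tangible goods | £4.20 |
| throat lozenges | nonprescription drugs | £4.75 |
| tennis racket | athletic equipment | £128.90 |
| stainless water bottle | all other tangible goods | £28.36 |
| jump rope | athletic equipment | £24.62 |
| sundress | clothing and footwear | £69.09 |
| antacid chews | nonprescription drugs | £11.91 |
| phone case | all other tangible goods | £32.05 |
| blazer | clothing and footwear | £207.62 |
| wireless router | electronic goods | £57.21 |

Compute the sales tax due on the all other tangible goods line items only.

£5.65

Spiral notebook £4.20: all other tangible goods → 7.25% + 1.5% municipal = 8.75% → £0.37
Stainless water bottle £28.36: all other tangible goods → 7.25% + 1.5% municipal = 8.75% → £2.48
Phone case £32.05: all other tangible goods → 7.25% + 1.5% municipal = 8.75% → £2.80
Tax on all other tangible goods = £0.37 + £2.48 + £2.80 = £5.65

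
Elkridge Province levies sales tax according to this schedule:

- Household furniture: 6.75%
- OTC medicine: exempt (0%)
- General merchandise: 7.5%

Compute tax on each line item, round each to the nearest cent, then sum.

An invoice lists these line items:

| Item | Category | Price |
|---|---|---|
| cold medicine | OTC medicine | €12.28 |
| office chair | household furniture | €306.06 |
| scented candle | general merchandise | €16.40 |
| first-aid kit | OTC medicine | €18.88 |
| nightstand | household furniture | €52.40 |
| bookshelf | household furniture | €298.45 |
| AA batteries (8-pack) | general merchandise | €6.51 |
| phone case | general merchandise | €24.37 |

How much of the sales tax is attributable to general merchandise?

€3.55

Scented candle €16.40: general merchandise → 7.5% → €1.23
AA batteries (8-pack) €6.51: general merchandise → 7.5% → €0.49
Phone case €24.37: general merchandise → 7.5% → €1.83
Tax on general merchandise = €1.23 + €0.49 + €1.83 = €3.55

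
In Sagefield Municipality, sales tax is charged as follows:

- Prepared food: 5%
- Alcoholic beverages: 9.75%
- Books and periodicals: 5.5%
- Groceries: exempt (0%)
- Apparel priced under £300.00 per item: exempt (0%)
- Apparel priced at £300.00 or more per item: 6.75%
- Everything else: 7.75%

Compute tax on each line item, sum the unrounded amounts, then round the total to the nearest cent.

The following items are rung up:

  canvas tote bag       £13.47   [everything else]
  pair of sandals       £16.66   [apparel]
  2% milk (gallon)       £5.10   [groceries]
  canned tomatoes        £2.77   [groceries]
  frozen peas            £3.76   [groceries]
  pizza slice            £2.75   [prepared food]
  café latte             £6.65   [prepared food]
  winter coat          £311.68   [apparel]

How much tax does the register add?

Canvas tote bag £13.47: everything else → 7.75% → £1.043925
Pair of sandals £16.66: apparel, under £300.00 → 0% → £0.00
2% milk (gallon) £5.10: groceries → 0% → £0.00
Canned tomatoes £2.77: groceries → 0% → £0.00
Frozen peas £3.76: groceries → 0% → £0.00
Pizza slice £2.75: prepared food → 5% → £0.1375
Café latte £6.65: prepared food → 5% → £0.3325
Winter coat £311.68: apparel, £300.00 or more → 6.75% → £21.0384
Unrounded tax sum = £22.552325 → £22.55

£22.55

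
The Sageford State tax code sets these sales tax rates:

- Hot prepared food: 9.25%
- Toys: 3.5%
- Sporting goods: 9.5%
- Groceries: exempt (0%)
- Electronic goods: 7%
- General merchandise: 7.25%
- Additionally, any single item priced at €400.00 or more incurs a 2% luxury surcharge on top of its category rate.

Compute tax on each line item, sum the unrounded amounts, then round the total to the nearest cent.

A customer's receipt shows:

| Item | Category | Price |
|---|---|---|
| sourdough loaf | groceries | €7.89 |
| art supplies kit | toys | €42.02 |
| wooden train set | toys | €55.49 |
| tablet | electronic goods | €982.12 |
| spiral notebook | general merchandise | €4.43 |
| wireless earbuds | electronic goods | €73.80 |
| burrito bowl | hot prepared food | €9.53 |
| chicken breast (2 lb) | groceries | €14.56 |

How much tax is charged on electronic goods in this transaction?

Tablet €982.12: electronic goods → 7% + 2% surcharge = 9% → €88.3908
Wireless earbuds €73.80: electronic goods → 7% → €5.166
Tax on electronic goods: unrounded sum = €93.5568 → €93.56

€93.56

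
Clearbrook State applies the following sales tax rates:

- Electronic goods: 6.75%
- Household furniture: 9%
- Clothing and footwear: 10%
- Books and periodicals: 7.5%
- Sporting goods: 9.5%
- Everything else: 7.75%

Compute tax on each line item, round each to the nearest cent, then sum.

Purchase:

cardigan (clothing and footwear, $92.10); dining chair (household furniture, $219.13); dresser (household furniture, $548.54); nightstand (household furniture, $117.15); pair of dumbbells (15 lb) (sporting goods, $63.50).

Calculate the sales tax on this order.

Cardigan $92.10: clothing and footwear → 10% → $9.21
Dining chair $219.13: household furniture → 9% → $19.72
Dresser $548.54: household furniture → 9% → $49.37
Nightstand $117.15: household furniture → 9% → $10.54
Pair of dumbbells (15 lb) $63.50: sporting goods → 9.5% → $6.03
Total tax = $9.21 + $19.72 + $49.37 + $10.54 + $6.03 = $94.87

$94.87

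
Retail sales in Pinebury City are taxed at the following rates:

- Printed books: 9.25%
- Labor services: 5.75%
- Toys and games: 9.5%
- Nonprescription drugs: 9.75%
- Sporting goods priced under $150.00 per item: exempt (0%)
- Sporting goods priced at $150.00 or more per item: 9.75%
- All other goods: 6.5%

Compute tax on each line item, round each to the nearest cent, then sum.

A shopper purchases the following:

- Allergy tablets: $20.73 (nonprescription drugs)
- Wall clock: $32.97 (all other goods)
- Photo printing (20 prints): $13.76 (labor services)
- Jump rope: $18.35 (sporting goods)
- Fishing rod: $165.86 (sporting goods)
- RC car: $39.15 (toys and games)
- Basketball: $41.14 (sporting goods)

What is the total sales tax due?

Allergy tablets $20.73: nonprescription drugs → 9.75% → $2.02
Wall clock $32.97: all other goods → 6.5% → $2.14
Photo printing (20 prints) $13.76: labor services → 5.75% → $0.79
Jump rope $18.35: sporting goods, under $150.00 → 0% → $0.00
Fishing rod $165.86: sporting goods, $150.00 or more → 9.75% → $16.17
RC car $39.15: toys and games → 9.5% → $3.72
Basketball $41.14: sporting goods, under $150.00 → 0% → $0.00
Total tax = $2.02 + $2.14 + $0.79 + $16.17 + $3.72 = $24.84

$24.84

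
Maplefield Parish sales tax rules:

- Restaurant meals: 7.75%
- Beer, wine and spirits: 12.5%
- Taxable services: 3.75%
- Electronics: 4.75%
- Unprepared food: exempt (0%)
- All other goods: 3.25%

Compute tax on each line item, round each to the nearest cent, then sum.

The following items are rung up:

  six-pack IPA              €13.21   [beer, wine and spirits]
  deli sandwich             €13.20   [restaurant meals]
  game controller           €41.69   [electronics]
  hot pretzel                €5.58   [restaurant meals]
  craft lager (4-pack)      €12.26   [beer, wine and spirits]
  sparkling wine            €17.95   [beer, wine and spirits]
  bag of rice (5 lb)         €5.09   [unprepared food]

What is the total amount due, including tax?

€117.83

Six-pack IPA €13.21: beer, wine and spirits → 12.5% → €1.65
Deli sandwich €13.20: restaurant meals → 7.75% → €1.02
Game controller €41.69: electronics → 4.75% → €1.98
Hot pretzel €5.58: restaurant meals → 7.75% → €0.43
Craft lager (4-pack) €12.26: beer, wine and spirits → 12.5% → €1.53
Sparkling wine €17.95: beer, wine and spirits → 12.5% → €2.24
Bag of rice (5 lb) €5.09: unprepared food → 0% → €0.00
Subtotal = €108.98; tax = €8.85; total due = €117.83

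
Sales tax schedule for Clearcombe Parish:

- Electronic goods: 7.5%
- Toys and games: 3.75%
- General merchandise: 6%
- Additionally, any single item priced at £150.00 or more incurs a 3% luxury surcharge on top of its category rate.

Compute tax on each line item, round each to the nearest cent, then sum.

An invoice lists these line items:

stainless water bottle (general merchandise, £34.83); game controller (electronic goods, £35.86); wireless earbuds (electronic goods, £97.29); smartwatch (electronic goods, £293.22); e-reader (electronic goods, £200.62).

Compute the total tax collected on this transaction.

£63.94

Stainless water bottle £34.83: general merchandise → 6% → £2.09
Game controller £35.86: electronic goods → 7.5% → £2.69
Wireless earbuds £97.29: electronic goods → 7.5% → £7.30
Smartwatch £293.22: electronic goods → 7.5% + 3% surcharge = 10.5% → £30.79
E-reader £200.62: electronic goods → 7.5% + 3% surcharge = 10.5% → £21.07
Total tax = £2.09 + £2.69 + £7.30 + £30.79 + £21.07 = £63.94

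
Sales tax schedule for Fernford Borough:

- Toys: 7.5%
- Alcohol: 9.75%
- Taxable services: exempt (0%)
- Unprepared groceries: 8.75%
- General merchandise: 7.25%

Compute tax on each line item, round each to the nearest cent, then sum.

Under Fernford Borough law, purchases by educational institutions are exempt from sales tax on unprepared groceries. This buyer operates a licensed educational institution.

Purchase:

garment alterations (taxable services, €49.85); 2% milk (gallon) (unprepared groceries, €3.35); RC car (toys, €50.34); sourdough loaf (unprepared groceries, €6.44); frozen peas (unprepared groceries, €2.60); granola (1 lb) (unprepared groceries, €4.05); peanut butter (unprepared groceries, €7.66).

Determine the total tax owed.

Garment alterations €49.85: taxable services → 0% → €0.00
2% milk (gallon) €3.35: unprepared groceries, buyer-exempt → 0% → €0.00
RC car €50.34: toys → 7.5% → €3.78
Sourdough loaf €6.44: unprepared groceries, buyer-exempt → 0% → €0.00
Frozen peas €2.60: unprepared groceries, buyer-exempt → 0% → €0.00
Granola (1 lb) €4.05: unprepared groceries, buyer-exempt → 0% → €0.00
Peanut butter €7.66: unprepared groceries, buyer-exempt → 0% → €0.00
Total tax = €3.78

€3.78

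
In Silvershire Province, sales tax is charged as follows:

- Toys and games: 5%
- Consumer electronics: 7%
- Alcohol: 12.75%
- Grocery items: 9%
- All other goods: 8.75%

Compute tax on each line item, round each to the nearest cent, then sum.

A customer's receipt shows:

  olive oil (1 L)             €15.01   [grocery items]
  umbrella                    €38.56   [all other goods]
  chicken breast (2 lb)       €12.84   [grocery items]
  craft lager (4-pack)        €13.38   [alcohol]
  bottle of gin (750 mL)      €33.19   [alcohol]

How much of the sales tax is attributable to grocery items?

Olive oil (1 L) €15.01: grocery items → 9% → €1.35
Chicken breast (2 lb) €12.84: grocery items → 9% → €1.16
Tax on grocery items = €1.35 + €1.16 = €2.51

€2.51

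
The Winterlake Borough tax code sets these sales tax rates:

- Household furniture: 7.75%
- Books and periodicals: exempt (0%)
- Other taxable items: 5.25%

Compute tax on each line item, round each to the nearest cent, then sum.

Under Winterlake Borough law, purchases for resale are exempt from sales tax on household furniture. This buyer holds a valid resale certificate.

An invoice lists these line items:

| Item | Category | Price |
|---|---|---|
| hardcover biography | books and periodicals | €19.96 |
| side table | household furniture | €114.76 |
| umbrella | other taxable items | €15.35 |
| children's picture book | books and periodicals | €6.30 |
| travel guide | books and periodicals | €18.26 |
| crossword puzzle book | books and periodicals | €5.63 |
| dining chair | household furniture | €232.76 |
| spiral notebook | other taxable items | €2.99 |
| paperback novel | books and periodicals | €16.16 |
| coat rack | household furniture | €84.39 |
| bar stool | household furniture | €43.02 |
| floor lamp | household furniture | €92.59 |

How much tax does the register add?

Hardcover biography €19.96: books and periodicals → 0% → €0.00
Side table €114.76: household furniture, buyer-exempt → 0% → €0.00
Umbrella €15.35: other taxable items → 5.25% → €0.81
Children's picture book €6.30: books and periodicals → 0% → €0.00
Travel guide €18.26: books and periodicals → 0% → €0.00
Crossword puzzle book €5.63: books and periodicals → 0% → €0.00
Dining chair €232.76: household furniture, buyer-exempt → 0% → €0.00
Spiral notebook €2.99: other taxable items → 5.25% → €0.16
Paperback novel €16.16: books and periodicals → 0% → €0.00
Coat rack €84.39: household furniture, buyer-exempt → 0% → €0.00
Bar stool €43.02: household furniture, buyer-exempt → 0% → €0.00
Floor lamp €92.59: household furniture, buyer-exempt → 0% → €0.00
Total tax = €0.81 + €0.16 = €0.97

€0.97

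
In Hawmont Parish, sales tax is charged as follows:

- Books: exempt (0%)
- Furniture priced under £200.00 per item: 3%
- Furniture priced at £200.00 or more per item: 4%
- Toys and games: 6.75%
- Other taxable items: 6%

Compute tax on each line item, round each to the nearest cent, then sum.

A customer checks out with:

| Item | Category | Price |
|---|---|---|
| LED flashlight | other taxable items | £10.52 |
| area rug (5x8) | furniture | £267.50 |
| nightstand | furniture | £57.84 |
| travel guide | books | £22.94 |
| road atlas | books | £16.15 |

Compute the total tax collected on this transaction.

£13.07

LED flashlight £10.52: other taxable items → 6% → £0.63
Area rug (5x8) £267.50: furniture, £200.00 or more → 4% → £10.70
Nightstand £57.84: furniture, under £200.00 → 3% → £1.74
Travel guide £22.94: books → 0% → £0.00
Road atlas £16.15: books → 0% → £0.00
Total tax = £0.63 + £10.70 + £1.74 = £13.07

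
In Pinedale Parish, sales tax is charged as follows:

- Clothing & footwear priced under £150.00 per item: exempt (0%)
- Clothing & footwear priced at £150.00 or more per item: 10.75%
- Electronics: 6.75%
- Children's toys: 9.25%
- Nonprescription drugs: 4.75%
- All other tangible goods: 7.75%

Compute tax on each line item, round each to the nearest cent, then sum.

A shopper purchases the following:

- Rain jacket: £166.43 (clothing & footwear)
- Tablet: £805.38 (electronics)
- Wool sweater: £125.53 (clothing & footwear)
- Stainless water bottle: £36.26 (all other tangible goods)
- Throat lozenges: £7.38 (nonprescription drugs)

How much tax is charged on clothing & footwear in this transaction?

Rain jacket £166.43: clothing & footwear, £150.00 or more → 10.75% → £17.89
Wool sweater £125.53: clothing & footwear, under £150.00 → 0% → £0.00
Tax on clothing & footwear = £17.89 + £0.00 = £17.89

£17.89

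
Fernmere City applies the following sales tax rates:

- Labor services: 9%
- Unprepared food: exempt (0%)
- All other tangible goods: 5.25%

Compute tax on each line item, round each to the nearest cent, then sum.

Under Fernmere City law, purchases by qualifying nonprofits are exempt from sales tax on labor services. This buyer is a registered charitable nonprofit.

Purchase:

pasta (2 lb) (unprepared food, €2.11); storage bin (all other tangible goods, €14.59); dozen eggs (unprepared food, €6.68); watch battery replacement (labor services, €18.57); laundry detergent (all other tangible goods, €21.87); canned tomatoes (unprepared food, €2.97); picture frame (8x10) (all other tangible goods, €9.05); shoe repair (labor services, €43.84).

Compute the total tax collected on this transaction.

Pasta (2 lb) €2.11: unprepared food → 0% → €0.00
Storage bin €14.59: all other tangible goods → 5.25% → €0.77
Dozen eggs €6.68: unprepared food → 0% → €0.00
Watch battery replacement €18.57: labor services, buyer-exempt → 0% → €0.00
Laundry detergent €21.87: all other tangible goods → 5.25% → €1.15
Canned tomatoes €2.97: unprepared food → 0% → €0.00
Picture frame (8x10) €9.05: all other tangible goods → 5.25% → €0.48
Shoe repair €43.84: labor services, buyer-exempt → 0% → €0.00
Total tax = €0.77 + €1.15 + €0.48 = €2.40

€2.40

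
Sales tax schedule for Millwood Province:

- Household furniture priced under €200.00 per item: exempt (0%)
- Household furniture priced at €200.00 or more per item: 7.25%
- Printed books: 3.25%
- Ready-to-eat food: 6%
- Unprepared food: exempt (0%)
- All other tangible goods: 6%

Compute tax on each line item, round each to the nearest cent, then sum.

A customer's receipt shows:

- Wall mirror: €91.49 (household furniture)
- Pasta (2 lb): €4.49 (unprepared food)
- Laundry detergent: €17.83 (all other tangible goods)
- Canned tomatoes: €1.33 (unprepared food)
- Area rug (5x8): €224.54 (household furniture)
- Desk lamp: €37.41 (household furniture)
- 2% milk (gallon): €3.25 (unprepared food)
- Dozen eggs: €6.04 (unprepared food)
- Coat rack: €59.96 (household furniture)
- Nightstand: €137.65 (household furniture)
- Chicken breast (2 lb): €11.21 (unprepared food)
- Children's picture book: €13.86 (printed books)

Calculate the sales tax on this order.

Wall mirror €91.49: household furniture, under €200.00 → 0% → €0.00
Pasta (2 lb) €4.49: unprepared food → 0% → €0.00
Laundry detergent €17.83: all other tangible goods → 6% → €1.07
Canned tomatoes €1.33: unprepared food → 0% → €0.00
Area rug (5x8) €224.54: household furniture, €200.00 or more → 7.25% → €16.28
Desk lamp €37.41: household furniture, under €200.00 → 0% → €0.00
2% milk (gallon) €3.25: unprepared food → 0% → €0.00
Dozen eggs €6.04: unprepared food → 0% → €0.00
Coat rack €59.96: household furniture, under €200.00 → 0% → €0.00
Nightstand €137.65: household furniture, under €200.00 → 0% → €0.00
Chicken breast (2 lb) €11.21: unprepared food → 0% → €0.00
Children's picture book €13.86: printed books → 3.25% → €0.45
Total tax = €1.07 + €16.28 + €0.45 = €17.80

€17.80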